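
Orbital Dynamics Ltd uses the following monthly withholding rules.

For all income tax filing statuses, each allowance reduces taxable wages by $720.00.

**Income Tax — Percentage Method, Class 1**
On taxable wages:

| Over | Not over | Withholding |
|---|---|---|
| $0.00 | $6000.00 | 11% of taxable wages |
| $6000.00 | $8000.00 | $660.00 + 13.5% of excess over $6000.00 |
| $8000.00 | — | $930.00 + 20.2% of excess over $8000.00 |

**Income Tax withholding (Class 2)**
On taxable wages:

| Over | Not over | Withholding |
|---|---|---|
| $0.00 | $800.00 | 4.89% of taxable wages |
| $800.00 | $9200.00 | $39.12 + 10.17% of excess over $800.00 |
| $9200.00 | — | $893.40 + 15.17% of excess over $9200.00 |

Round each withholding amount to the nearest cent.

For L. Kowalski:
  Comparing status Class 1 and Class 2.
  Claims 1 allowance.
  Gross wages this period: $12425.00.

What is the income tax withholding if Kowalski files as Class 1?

Income Tax (Class 1): taxable = $12425.00 − 1×$720.00 = $11705.00
  $930.00 + 20.2% × ($11705.00 − $8000.00) = $930.00 + 20.2% × $3705.00 = $1678.41

$1678.41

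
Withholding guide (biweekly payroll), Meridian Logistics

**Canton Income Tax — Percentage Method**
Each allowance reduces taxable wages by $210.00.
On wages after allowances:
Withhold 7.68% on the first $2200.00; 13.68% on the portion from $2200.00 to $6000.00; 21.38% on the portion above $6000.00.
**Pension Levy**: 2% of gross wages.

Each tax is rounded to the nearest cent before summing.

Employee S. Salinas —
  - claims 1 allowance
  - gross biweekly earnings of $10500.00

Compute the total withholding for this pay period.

$1816.00

Canton Income Tax: taxable = $10500.00 − 1×$210.00 = $10290.00
  $688.80 + 21.38% × ($10290.00 − $6000.00) = $688.80 + 21.38% × $4290.00 = $1606.00
Pension Levy: 2% × $10500.00 = $210.00
Total: $1606.00 + $210.00 = $1816.00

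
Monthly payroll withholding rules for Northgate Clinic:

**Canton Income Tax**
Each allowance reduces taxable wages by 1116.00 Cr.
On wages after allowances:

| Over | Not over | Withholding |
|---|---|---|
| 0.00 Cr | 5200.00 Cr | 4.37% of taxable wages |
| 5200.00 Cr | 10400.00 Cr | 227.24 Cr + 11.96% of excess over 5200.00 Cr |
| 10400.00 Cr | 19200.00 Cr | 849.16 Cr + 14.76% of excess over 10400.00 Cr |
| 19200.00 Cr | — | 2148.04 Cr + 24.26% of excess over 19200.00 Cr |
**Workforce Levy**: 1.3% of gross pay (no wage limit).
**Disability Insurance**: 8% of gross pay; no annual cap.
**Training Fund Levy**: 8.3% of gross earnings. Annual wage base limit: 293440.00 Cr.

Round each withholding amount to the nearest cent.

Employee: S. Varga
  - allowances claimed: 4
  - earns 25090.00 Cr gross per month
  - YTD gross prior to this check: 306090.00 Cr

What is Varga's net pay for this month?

Canton Income Tax: taxable = 25090.00 Cr − 4×1116.00 Cr = 20626.00 Cr
  2148.04 Cr + 24.26% × (20626.00 Cr − 19200.00 Cr) = 2148.04 Cr + 24.26% × 1426.00 Cr = 2493.99 Cr
Workforce Levy: 1.3% × 25090.00 Cr = 326.17 Cr
Disability Insurance: 8% × 25090.00 Cr = 2007.20 Cr
Training Fund Levy: YTD 306090.00 Cr ≥ cap 293440.00 Cr → 0.00 Cr
Total withheld: 2493.99 Cr + 326.17 Cr + 2007.20 Cr + 0.00 Cr = 4827.36 Cr
Net pay: 25090.00 Cr − 4827.36 Cr = 20262.64 Cr

20262.64 Cr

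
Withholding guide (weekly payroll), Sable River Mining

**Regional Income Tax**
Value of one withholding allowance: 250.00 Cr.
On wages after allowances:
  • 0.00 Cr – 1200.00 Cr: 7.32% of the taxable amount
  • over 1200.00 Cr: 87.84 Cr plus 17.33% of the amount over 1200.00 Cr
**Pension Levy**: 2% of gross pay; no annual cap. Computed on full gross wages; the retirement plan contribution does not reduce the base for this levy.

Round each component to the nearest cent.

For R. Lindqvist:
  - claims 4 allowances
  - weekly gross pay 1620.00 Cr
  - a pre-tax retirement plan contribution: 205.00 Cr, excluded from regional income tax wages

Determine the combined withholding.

Regional Income Tax: taxable = 1620.00 Cr − 205.00 Cr − 4×250.00 Cr = 415.00 Cr
  7.32% × 415.00 Cr = 30.38 Cr
Pension Levy: 2% × 1620.00 Cr = 32.40 Cr
Total: 30.38 Cr + 32.40 Cr = 62.78 Cr

62.78 Cr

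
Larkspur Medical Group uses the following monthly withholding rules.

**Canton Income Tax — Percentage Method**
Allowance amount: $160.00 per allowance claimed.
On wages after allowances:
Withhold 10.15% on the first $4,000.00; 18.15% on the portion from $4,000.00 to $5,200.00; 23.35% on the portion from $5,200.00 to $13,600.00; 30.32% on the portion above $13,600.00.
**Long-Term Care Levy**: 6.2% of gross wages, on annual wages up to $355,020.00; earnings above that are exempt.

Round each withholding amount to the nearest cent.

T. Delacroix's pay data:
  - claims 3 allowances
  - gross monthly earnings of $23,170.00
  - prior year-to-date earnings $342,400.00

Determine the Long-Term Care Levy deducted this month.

$782.44

Long-Term Care Levy: cap $355,020.00 − YTD $342,400.00 = $12,620.00 subject; 6.2% × $12,620.00 = $782.44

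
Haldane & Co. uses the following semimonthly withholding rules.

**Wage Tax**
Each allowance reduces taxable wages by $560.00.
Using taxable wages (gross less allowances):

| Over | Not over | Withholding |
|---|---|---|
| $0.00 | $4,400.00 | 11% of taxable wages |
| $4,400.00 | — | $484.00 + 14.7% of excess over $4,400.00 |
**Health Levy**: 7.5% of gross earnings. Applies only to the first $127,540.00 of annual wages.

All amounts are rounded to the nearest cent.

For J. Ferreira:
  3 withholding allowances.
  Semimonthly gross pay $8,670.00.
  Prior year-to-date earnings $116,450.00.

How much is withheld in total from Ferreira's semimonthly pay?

Wage Tax: taxable = $8,670.00 − 3×$560.00 = $6,990.00
  $484.00 + 14.7% × ($6,990.00 − $4,400.00) = $484.00 + 14.7% × $2,590.00 = $864.73
Health Levy: 7.5% × $8,670.00 = $650.25
Total: $864.73 + $650.25 = $1,514.98

$1,514.98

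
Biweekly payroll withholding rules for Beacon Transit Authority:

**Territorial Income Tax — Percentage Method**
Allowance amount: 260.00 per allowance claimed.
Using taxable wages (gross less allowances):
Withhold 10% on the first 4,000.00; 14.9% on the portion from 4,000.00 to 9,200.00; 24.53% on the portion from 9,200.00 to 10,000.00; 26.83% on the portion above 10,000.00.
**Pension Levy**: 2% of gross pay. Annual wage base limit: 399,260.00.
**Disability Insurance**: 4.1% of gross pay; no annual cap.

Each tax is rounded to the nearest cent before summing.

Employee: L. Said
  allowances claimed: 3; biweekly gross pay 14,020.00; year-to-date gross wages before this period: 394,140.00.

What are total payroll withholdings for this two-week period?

2,917.55

Territorial Income Tax: taxable = 14,020.00 − 3×260.00 = 13,240.00
  1,371.04 + 26.83% × (13,240.00 − 10,000.00) = 1,371.04 + 26.83% × 3,240.00 = 2,240.33
Pension Levy: cap 399,260.00 − YTD 394,140.00 = 5,120.00 subject; 2% × 5,120.00 = 102.40
Disability Insurance: 4.1% × 14,020.00 = 574.82
Total: 2,240.33 + 102.40 + 574.82 = 2,917.55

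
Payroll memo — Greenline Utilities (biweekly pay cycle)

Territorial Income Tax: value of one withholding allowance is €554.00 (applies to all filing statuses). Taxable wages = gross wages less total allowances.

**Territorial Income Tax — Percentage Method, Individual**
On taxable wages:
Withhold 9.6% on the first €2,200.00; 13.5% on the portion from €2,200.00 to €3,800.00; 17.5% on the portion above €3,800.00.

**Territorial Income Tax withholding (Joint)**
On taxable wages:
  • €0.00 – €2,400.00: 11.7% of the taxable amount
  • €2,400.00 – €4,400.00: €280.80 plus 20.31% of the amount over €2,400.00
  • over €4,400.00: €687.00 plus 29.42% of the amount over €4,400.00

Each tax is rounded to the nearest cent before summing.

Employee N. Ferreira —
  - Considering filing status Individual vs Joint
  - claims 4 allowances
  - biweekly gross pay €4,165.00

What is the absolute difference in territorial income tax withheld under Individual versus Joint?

Territorial Income Tax (Individual): taxable = €4,165.00 − 4×€554.00 = €1,949.00
  9.6% × €1,949.00 = €187.10
Territorial Income Tax (Joint): taxable = €4,165.00 − 4×€554.00 = €1,949.00
  11.7% × €1,949.00 = €228.03
Difference: |€187.10 − €228.03| = €40.93 (higher under Joint)

€40.93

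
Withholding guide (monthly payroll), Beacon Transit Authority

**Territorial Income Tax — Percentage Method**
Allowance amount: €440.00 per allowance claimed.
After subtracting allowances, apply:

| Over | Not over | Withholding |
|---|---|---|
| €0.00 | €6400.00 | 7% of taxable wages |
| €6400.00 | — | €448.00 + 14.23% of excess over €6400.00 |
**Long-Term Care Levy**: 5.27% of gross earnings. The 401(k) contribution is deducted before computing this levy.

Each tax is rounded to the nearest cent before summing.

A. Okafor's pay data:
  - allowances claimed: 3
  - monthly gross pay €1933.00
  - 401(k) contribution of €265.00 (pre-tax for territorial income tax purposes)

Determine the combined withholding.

€112.26

Territorial Income Tax: taxable = €1933.00 − €265.00 − 3×€440.00 = €348.00
  7% × €348.00 = €24.36
Long-Term Care Levy: 5.27% × €1668.00 = €87.90
Total: €24.36 + €87.90 = €112.26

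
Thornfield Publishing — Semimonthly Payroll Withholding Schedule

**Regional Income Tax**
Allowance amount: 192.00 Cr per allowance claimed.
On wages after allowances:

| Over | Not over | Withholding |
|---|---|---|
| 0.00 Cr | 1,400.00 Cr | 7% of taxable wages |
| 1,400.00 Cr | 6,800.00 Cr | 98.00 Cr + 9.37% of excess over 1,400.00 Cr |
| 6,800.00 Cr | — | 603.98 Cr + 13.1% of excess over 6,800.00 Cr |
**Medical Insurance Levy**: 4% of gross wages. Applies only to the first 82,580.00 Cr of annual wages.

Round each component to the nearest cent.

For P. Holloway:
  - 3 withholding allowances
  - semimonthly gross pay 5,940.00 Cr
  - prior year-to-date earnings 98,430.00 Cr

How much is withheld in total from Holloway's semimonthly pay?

Regional Income Tax: taxable = 5,940.00 Cr − 3×192.00 Cr = 5,364.00 Cr
  98.00 Cr + 9.37% × (5,364.00 Cr − 1,400.00 Cr) = 98.00 Cr + 9.37% × 3,964.00 Cr = 469.43 Cr
Medical Insurance Levy: YTD 98,430.00 Cr ≥ cap 82,580.00 Cr → 0.00 Cr
Total: 469.43 Cr + 0.00 Cr = 469.43 Cr

469.43 Cr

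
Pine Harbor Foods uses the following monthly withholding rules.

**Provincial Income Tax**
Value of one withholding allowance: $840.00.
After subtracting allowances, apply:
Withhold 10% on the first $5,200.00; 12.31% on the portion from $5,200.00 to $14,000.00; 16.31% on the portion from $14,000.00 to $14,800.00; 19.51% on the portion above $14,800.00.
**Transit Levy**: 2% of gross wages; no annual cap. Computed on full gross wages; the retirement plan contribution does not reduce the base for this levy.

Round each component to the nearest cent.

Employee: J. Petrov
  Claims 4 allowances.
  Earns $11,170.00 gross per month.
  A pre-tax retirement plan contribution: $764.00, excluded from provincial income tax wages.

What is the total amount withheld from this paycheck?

Provincial Income Tax: taxable = $11,170.00 − $764.00 − 4×$840.00 = $7,046.00
  $520.00 + 12.31% × ($7,046.00 − $5,200.00) = $520.00 + 12.31% × $1,846.00 = $747.24
Transit Levy: 2% × $11,170.00 = $223.40
Total: $747.24 + $223.40 = $970.64

$970.64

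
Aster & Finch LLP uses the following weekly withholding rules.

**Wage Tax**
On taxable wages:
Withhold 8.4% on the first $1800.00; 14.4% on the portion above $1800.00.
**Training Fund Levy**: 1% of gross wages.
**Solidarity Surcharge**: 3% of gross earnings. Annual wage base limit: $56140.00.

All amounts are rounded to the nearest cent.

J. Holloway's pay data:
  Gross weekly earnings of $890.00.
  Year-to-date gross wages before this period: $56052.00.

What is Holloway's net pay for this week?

$803.70

Wage Tax: taxable = $890.00
  8.4% × $890.00 = $74.76
Training Fund Levy: 1% × $890.00 = $8.90
Solidarity Surcharge: cap $56140.00 − YTD $56052.00 = $88.00 subject; 3% × $88.00 = $2.64
Total withheld: $74.76 + $8.90 + $2.64 = $86.30
Net pay: $890.00 − $86.30 = $803.70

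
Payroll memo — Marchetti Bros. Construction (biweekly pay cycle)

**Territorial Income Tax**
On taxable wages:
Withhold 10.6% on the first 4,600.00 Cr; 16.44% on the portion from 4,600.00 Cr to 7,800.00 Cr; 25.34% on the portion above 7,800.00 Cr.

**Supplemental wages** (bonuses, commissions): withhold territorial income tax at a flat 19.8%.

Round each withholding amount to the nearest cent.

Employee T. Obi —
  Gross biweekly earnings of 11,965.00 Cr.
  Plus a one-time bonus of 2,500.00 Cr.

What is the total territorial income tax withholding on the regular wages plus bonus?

2,564.09 Cr

Territorial Income Tax: taxable = 11,965.00 Cr
  1,013.68 Cr + 25.34% × (11,965.00 Cr − 7,800.00 Cr) = 1,013.68 Cr + 25.34% × 4,165.00 Cr = 2,069.09 Cr
Supplemental (19.8% flat on bonus): 19.8% × 2,500.00 Cr = 495.00 Cr
Total territorial income tax: 2,069.09 Cr + 495.00 Cr = 2,564.09 Cr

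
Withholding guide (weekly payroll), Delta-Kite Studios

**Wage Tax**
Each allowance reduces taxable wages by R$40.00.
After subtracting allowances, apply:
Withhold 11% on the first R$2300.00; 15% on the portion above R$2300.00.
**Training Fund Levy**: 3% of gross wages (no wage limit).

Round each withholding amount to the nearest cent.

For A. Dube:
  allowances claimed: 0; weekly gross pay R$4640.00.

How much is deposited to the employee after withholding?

Wage Tax: taxable = R$4640.00
  R$253.00 + 15% × (R$4640.00 − R$2300.00) = R$253.00 + 15% × R$2340.00 = R$604.00
Training Fund Levy: 3% × R$4640.00 = R$139.20
Total withheld: R$604.00 + R$139.20 = R$743.20
Net pay: R$4640.00 − R$743.20 = R$3896.80

R$3896.80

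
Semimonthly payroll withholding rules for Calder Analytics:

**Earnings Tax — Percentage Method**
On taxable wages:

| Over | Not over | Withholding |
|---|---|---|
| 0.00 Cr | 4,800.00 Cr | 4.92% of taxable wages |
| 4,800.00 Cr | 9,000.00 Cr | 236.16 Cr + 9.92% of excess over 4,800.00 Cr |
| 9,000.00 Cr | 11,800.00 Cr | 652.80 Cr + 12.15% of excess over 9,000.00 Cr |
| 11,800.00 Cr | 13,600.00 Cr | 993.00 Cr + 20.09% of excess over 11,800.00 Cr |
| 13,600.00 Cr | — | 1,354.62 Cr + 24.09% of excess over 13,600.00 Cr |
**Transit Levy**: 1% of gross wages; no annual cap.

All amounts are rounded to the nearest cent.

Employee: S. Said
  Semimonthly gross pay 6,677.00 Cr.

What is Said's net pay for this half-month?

Earnings Tax: taxable = 6,677.00 Cr
  236.16 Cr + 9.92% × (6,677.00 Cr − 4,800.00 Cr) = 236.16 Cr + 9.92% × 1,877.00 Cr = 422.36 Cr
Transit Levy: 1% × 6,677.00 Cr = 66.77 Cr
Total withheld: 422.36 Cr + 66.77 Cr = 489.13 Cr
Net pay: 6,677.00 Cr − 489.13 Cr = 6,187.87 Cr

6,187.87 Cr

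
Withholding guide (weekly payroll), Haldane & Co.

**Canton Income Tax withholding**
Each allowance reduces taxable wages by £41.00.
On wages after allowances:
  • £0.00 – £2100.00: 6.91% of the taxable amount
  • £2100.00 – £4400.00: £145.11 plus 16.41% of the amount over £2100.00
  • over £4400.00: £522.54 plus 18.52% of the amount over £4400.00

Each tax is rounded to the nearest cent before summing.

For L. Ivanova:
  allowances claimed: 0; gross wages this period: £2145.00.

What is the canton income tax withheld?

£152.49

Canton Income Tax: taxable = £2145.00
  £145.11 + 16.41% × (£2145.00 − £2100.00) = £145.11 + 16.41% × £45.00 = £152.49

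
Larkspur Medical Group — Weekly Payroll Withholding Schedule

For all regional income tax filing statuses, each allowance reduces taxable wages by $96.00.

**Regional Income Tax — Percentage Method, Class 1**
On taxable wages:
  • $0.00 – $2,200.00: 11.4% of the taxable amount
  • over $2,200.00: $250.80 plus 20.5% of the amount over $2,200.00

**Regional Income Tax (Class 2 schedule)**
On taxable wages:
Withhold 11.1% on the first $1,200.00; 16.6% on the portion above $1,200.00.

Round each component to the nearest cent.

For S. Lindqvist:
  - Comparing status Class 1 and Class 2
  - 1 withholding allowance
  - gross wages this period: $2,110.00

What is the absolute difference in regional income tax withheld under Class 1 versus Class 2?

$38.72

Regional Income Tax (Class 1): taxable = $2,110.00 − 1×$96.00 = $2,014.00
  11.4% × $2,014.00 = $229.60
Regional Income Tax (Class 2): taxable = $2,110.00 − 1×$96.00 = $2,014.00
  $133.20 + 16.6% × ($2,014.00 − $1,200.00) = $133.20 + 16.6% × $814.00 = $268.32
Difference: |$229.60 − $268.32| = $38.72 (higher under Class 2)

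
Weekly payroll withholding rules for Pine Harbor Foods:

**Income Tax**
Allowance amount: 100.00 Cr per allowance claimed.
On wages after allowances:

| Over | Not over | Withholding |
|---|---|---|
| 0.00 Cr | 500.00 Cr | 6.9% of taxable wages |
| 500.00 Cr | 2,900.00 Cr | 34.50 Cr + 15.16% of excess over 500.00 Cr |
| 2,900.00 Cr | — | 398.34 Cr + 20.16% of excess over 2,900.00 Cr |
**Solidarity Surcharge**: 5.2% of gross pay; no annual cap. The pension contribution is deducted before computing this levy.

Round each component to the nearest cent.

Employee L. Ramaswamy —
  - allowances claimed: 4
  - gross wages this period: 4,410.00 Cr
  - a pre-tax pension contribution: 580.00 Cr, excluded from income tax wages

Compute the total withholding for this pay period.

704.35 Cr

Income Tax: taxable = 4,410.00 Cr − 580.00 Cr − 4×100.00 Cr = 3,430.00 Cr
  398.34 Cr + 20.16% × (3,430.00 Cr − 2,900.00 Cr) = 398.34 Cr + 20.16% × 530.00 Cr = 505.19 Cr
Solidarity Surcharge: 5.2% × 3,830.00 Cr = 199.16 Cr
Total: 505.19 Cr + 199.16 Cr = 704.35 Cr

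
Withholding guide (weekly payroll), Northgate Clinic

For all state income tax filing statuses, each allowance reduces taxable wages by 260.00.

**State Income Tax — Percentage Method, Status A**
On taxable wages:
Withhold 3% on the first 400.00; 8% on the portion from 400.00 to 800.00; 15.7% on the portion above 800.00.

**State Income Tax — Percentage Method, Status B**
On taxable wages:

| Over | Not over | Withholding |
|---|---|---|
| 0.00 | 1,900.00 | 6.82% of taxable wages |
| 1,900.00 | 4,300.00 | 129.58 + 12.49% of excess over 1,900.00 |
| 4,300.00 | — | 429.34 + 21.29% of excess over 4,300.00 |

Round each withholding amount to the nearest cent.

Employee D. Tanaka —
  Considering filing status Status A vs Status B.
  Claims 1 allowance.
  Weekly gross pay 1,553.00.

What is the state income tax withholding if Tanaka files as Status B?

88.18

State Income Tax (Status B): taxable = 1,553.00 − 1×260.00 = 1,293.00
  6.82% × 1,293.00 = 88.18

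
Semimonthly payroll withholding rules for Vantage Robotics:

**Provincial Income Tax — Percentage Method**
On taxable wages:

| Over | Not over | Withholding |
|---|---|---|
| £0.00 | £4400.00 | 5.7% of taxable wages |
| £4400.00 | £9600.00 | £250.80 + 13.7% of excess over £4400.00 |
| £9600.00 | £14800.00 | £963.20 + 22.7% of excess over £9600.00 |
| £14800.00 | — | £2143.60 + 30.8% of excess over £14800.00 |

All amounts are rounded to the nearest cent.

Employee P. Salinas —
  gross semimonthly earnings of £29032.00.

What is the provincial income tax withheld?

£6527.06

Provincial Income Tax: taxable = £29032.00
  £2143.60 + 30.8% × (£29032.00 − £14800.00) = £2143.60 + 30.8% × £14232.00 = £6527.06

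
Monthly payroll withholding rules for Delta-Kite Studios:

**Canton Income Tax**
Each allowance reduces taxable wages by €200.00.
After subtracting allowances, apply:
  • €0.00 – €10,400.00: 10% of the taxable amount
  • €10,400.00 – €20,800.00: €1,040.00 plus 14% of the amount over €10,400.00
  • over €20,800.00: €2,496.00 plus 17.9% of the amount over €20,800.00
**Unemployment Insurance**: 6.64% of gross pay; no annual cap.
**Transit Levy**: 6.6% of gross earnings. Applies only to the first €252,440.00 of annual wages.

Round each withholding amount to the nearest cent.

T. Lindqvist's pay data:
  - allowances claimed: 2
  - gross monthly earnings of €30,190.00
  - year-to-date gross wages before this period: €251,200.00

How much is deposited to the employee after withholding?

Canton Income Tax: taxable = €30,190.00 − 2×€200.00 = €29,790.00
  €2,496.00 + 17.9% × (€29,790.00 − €20,800.00) = €2,496.00 + 17.9% × €8,990.00 = €4,105.21
Unemployment Insurance: 6.64% × €30,190.00 = €2,004.62
Transit Levy: cap €252,440.00 − YTD €251,200.00 = €1,240.00 subject; 6.6% × €1,240.00 = €81.84
Total withheld: €4,105.21 + €2,004.62 + €81.84 = €6,191.67
Net pay: €30,190.00 − €6,191.67 = €23,998.33

€23,998.33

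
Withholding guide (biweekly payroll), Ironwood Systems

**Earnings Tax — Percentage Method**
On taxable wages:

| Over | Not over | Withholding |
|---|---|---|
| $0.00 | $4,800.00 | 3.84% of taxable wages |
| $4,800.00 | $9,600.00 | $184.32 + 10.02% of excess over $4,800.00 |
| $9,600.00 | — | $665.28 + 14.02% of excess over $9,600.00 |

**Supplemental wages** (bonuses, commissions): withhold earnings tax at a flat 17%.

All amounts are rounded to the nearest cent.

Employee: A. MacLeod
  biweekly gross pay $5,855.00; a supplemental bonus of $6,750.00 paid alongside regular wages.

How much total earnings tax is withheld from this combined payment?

Earnings Tax: taxable = $5,855.00
  $184.32 + 10.02% × ($5,855.00 − $4,800.00) = $184.32 + 10.02% × $1,055.00 = $290.03
Supplemental (17% flat on bonus): 17% × $6,750.00 = $1,147.50
Total earnings tax: $290.03 + $1,147.50 = $1,437.53

$1,437.53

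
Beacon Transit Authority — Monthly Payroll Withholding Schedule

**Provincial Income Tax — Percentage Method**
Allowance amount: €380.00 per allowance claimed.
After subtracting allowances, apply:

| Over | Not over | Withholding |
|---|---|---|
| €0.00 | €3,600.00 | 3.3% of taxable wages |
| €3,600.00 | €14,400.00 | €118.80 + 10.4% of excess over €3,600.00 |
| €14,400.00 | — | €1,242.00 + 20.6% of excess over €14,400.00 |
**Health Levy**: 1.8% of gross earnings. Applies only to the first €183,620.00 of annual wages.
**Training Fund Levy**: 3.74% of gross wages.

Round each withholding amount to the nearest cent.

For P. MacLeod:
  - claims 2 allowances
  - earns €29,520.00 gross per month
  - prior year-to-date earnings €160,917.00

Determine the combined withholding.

€5,712.86

Provincial Income Tax: taxable = €29,520.00 − 2×€380.00 = €28,760.00
  €1,242.00 + 20.6% × (€28,760.00 − €14,400.00) = €1,242.00 + 20.6% × €14,360.00 = €4,200.16
Health Levy: cap €183,620.00 − YTD €160,917.00 = €22,703.00 subject; 1.8% × €22,703.00 = €408.65
Training Fund Levy: 3.74% × €29,520.00 = €1,104.05
Total: €4,200.16 + €408.65 + €1,104.05 = €5,712.86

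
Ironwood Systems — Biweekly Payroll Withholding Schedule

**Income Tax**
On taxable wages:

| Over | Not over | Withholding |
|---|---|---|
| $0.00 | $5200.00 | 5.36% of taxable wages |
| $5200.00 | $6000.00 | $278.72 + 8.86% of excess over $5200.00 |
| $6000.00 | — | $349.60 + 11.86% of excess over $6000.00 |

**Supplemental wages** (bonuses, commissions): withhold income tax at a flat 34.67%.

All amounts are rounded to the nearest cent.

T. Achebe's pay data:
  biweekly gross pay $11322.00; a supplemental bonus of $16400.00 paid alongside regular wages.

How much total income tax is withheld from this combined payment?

$6666.67

Income Tax: taxable = $11322.00
  $349.60 + 11.86% × ($11322.00 − $6000.00) = $349.60 + 11.86% × $5322.00 = $980.79
Supplemental (34.67% flat on bonus): 34.67% × $16400.00 = $5685.88
Total income tax: $980.79 + $5685.88 = $6666.67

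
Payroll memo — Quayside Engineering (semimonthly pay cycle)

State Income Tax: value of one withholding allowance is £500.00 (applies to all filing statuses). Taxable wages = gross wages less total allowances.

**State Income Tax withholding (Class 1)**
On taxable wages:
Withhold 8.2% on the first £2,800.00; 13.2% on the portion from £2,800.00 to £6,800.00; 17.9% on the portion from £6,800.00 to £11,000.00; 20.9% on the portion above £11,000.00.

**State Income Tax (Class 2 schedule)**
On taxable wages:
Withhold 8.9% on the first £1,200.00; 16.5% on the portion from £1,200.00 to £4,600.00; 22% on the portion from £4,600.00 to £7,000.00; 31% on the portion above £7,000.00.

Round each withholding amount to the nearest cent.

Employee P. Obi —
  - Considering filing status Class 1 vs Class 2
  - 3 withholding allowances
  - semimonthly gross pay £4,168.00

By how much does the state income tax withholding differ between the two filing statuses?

£130.24

State Income Tax (Class 1): taxable = £4,168.00 − 3×£500.00 = £2,668.00
  8.2% × £2,668.00 = £218.78
State Income Tax (Class 2): taxable = £4,168.00 − 3×£500.00 = £2,668.00
  £106.80 + 16.5% × (£2,668.00 − £1,200.00) = £106.80 + 16.5% × £1,468.00 = £349.02
Difference: |£218.78 − £349.02| = £130.24 (higher under Class 2)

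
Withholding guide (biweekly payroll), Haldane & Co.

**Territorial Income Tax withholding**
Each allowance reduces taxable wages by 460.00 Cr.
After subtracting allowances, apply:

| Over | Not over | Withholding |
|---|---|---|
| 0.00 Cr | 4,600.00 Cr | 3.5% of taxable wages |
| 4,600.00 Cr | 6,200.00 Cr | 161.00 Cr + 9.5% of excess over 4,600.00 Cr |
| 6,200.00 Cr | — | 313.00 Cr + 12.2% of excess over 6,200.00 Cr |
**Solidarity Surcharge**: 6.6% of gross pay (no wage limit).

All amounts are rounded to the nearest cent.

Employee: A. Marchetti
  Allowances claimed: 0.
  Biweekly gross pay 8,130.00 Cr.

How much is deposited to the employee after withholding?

Territorial Income Tax: taxable = 8,130.00 Cr
  313.00 Cr + 12.2% × (8,130.00 Cr − 6,200.00 Cr) = 313.00 Cr + 12.2% × 1,930.00 Cr = 548.46 Cr
Solidarity Surcharge: 6.6% × 8,130.00 Cr = 536.58 Cr
Total withheld: 548.46 Cr + 536.58 Cr = 1,085.04 Cr
Net pay: 8,130.00 Cr − 1,085.04 Cr = 7,044.96 Cr

7,044.96 Cr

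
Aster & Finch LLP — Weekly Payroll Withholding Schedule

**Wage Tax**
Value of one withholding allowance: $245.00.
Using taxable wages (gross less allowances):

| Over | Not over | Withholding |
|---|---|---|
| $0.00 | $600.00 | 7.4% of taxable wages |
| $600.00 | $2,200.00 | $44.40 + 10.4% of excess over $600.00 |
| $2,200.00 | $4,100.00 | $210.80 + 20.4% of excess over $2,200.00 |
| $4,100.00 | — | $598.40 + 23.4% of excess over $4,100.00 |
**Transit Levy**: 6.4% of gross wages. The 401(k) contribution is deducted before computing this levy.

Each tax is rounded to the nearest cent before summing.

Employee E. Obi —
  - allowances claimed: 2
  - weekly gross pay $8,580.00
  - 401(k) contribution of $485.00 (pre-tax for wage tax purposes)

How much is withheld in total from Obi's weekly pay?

Wage Tax: taxable = $8,580.00 − $485.00 − 2×$245.00 = $7,605.00
  $598.40 + 23.4% × ($7,605.00 − $4,100.00) = $598.40 + 23.4% × $3,505.00 = $1,418.57
Transit Levy: 6.4% × $8,095.00 = $518.08
Total: $1,418.57 + $518.08 = $1,936.65

$1,936.65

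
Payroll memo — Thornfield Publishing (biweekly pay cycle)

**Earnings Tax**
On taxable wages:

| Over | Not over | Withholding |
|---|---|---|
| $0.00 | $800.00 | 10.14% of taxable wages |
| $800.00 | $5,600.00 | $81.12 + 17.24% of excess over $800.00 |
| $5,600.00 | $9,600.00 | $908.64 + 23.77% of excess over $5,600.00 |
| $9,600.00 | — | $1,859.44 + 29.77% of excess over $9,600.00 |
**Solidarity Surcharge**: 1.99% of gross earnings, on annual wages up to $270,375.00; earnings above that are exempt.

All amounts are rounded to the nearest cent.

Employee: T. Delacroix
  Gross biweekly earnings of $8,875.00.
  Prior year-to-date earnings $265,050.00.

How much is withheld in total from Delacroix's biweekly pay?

$1,793.08

Earnings Tax: taxable = $8,875.00
  $908.64 + 23.77% × ($8,875.00 − $5,600.00) = $908.64 + 23.77% × $3,275.00 = $1,687.11
Solidarity Surcharge: cap $270,375.00 − YTD $265,050.00 = $5,325.00 subject; 1.99% × $5,325.00 = $105.97
Total: $1,687.11 + $105.97 = $1,793.08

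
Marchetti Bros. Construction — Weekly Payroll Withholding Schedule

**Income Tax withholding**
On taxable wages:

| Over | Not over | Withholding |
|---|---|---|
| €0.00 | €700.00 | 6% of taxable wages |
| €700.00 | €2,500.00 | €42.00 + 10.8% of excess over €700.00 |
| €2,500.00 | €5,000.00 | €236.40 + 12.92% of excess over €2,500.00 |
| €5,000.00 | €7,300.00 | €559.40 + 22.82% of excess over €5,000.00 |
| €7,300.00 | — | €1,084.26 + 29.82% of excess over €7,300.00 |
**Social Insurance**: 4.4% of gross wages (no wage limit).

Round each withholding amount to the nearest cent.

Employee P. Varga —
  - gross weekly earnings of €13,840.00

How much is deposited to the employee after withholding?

Income Tax: taxable = €13,840.00
  €1,084.26 + 29.82% × (€13,840.00 − €7,300.00) = €1,084.26 + 29.82% × €6,540.00 = €3,034.49
Social Insurance: 4.4% × €13,840.00 = €608.96
Total withheld: €3,034.49 + €608.96 = €3,643.45
Net pay: €13,840.00 − €3,643.45 = €10,196.55

€10,196.55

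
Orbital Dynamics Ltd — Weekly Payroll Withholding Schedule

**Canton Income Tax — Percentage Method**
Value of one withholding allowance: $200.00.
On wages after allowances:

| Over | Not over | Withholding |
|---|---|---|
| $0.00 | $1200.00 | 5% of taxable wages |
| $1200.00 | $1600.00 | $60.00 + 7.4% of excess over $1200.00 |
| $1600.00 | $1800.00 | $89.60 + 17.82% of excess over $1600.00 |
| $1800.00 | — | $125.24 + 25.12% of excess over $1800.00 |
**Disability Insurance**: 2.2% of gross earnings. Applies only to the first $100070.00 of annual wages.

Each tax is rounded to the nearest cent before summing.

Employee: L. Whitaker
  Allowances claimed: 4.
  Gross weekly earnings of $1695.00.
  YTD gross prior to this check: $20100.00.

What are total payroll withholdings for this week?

Canton Income Tax: taxable = $1695.00 − 4×$200.00 = $895.00
  5% × $895.00 = $44.75
Disability Insurance: 2.2% × $1695.00 = $37.29
Total: $44.75 + $37.29 = $82.04

$82.04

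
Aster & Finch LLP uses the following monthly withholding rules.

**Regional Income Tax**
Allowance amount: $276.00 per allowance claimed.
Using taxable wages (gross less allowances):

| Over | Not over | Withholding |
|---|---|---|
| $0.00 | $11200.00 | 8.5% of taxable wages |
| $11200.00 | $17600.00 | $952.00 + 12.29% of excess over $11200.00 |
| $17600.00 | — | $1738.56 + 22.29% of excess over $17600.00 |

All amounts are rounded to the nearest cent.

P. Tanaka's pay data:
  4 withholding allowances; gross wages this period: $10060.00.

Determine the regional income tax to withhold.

Regional Income Tax: taxable = $10060.00 − 4×$276.00 = $8956.00
  8.5% × $8956.00 = $761.26

$761.26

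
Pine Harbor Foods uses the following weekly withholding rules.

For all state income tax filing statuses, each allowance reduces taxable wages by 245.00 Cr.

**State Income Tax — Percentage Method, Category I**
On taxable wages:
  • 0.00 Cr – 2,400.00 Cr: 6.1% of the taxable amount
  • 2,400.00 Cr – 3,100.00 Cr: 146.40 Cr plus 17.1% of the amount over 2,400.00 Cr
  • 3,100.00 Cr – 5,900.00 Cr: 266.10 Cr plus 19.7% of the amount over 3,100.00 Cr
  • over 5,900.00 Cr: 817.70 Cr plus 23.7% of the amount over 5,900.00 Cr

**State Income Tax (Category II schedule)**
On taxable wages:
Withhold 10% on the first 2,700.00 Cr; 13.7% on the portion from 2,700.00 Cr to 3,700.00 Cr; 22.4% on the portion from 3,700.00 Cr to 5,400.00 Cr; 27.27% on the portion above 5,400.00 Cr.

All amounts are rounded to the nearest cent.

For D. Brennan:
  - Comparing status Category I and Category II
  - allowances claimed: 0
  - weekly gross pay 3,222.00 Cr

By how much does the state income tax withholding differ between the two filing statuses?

51.38 Cr

State Income Tax (Category I): taxable = 3,222.00 Cr
  266.10 Cr + 19.7% × (3,222.00 Cr − 3,100.00 Cr) = 266.10 Cr + 19.7% × 122.00 Cr = 290.13 Cr
State Income Tax (Category II): taxable = 3,222.00 Cr
  270.00 Cr + 13.7% × (3,222.00 Cr − 2,700.00 Cr) = 270.00 Cr + 13.7% × 522.00 Cr = 341.51 Cr
Difference: |290.13 Cr − 341.51 Cr| = 51.38 Cr (higher under Category II)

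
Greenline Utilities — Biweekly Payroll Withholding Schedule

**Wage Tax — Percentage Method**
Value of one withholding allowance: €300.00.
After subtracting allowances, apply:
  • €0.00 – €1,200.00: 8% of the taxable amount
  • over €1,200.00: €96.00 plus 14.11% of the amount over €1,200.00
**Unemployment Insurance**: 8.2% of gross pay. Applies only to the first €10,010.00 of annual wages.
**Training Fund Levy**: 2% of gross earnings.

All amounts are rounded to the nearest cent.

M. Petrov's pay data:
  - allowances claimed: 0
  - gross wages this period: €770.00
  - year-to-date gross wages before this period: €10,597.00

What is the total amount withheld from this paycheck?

€77.00

Wage Tax: taxable = €770.00
  8% × €770.00 = €61.60
Unemployment Insurance: YTD €10,597.00 ≥ cap €10,010.00 → €0.00
Training Fund Levy: 2% × €770.00 = €15.40
Total: €61.60 + €0.00 + €15.40 = €77.00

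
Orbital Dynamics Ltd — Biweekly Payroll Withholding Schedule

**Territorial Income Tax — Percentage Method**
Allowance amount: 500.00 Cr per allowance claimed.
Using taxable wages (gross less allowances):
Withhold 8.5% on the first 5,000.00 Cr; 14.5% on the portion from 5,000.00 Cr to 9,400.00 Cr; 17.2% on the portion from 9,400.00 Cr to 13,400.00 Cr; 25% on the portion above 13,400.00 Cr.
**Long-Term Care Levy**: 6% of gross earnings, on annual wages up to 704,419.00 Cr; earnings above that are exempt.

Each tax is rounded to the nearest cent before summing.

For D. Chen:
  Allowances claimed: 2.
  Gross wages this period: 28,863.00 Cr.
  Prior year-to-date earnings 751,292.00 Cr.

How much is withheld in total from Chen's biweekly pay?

Territorial Income Tax: taxable = 28,863.00 Cr − 2×500.00 Cr = 27,863.00 Cr
  1,751.00 Cr + 25% × (27,863.00 Cr − 13,400.00 Cr) = 1,751.00 Cr + 25% × 14,463.00 Cr = 5,366.75 Cr
Long-Term Care Levy: YTD 751,292.00 Cr ≥ cap 704,419.00 Cr → 0.00 Cr
Total: 5,366.75 Cr + 0.00 Cr = 5,366.75 Cr

5,366.75 Cr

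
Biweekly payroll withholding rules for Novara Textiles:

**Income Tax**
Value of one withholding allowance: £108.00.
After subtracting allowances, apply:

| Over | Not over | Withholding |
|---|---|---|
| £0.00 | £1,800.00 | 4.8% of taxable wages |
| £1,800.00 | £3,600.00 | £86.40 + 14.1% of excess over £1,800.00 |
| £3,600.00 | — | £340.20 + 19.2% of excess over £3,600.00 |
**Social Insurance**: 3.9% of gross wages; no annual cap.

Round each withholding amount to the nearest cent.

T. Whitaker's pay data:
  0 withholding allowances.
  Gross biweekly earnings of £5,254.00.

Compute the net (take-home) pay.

£4,391.32

Income Tax: taxable = £5,254.00
  £340.20 + 19.2% × (£5,254.00 − £3,600.00) = £340.20 + 19.2% × £1,654.00 = £657.77
Social Insurance: 3.9% × £5,254.00 = £204.91
Total withheld: £657.77 + £204.91 = £862.68
Net pay: £5,254.00 − £862.68 = £4,391.32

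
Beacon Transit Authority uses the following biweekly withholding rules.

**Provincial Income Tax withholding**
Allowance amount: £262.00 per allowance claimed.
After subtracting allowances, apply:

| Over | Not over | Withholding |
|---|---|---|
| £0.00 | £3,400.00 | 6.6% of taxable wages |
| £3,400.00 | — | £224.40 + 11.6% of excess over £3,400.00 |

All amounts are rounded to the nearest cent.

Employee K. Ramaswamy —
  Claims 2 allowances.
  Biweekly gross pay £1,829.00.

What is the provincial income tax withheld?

£86.13

Provincial Income Tax: taxable = £1,829.00 − 2×£262.00 = £1,305.00
  6.6% × £1,305.00 = £86.13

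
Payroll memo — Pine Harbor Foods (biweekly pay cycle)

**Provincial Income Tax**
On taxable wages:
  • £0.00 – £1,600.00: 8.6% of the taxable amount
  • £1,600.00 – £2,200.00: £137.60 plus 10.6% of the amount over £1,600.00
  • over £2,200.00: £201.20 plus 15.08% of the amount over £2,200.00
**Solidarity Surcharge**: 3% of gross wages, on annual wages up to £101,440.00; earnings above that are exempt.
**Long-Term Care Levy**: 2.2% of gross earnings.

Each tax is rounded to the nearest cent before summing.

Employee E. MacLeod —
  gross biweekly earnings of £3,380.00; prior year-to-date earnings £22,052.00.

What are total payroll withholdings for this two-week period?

£554.90

Provincial Income Tax: taxable = £3,380.00
  £201.20 + 15.08% × (£3,380.00 − £2,200.00) = £201.20 + 15.08% × £1,180.00 = £379.14
Solidarity Surcharge: 3% × £3,380.00 = £101.40
Long-Term Care Levy: 2.2% × £3,380.00 = £74.36
Total: £379.14 + £101.40 + £74.36 = £554.90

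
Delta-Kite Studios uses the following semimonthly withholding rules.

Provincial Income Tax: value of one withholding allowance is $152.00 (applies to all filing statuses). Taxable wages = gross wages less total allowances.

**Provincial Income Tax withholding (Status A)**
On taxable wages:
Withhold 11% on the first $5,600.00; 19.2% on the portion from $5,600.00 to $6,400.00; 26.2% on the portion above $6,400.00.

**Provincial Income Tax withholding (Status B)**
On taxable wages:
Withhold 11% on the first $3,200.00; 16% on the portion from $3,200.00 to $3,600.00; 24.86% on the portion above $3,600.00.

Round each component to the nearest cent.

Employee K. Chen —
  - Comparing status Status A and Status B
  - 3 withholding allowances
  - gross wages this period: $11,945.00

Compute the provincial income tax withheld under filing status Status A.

Provincial Income Tax (Status A): taxable = $11,945.00 − 3×$152.00 = $11,489.00
  $769.60 + 26.2% × ($11,489.00 − $6,400.00) = $769.60 + 26.2% × $5,089.00 = $2,102.92

$2,102.92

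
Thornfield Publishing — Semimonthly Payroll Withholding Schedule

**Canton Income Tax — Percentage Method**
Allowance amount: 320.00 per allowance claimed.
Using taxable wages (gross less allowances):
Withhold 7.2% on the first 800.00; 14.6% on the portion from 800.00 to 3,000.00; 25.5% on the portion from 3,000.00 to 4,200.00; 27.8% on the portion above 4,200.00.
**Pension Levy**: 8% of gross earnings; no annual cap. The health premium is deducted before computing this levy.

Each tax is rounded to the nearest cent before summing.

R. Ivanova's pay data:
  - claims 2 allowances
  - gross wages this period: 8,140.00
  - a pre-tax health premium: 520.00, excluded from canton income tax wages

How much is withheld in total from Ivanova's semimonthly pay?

Canton Income Tax: taxable = 8,140.00 − 520.00 − 2×320.00 = 6,980.00
  684.80 + 27.8% × (6,980.00 − 4,200.00) = 684.80 + 27.8% × 2,780.00 = 1,457.64
Pension Levy: 8% × 7,620.00 = 609.60
Total: 1,457.64 + 609.60 = 2,067.24

2,067.24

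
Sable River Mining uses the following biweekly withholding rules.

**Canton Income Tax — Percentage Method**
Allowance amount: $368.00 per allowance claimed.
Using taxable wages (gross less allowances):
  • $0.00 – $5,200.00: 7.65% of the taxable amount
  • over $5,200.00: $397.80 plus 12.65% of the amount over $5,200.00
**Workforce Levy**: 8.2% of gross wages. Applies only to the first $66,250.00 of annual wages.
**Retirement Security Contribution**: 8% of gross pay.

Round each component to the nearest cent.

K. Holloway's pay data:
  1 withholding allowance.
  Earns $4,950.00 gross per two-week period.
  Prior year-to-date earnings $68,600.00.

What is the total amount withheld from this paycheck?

Canton Income Tax: taxable = $4,950.00 − 1×$368.00 = $4,582.00
  7.65% × $4,582.00 = $350.52
Workforce Levy: YTD $68,600.00 ≥ cap $66,250.00 → $0.00
Retirement Security Contribution: 8% × $4,950.00 = $396.00
Total: $350.52 + $0.00 + $396.00 = $746.52

$746.52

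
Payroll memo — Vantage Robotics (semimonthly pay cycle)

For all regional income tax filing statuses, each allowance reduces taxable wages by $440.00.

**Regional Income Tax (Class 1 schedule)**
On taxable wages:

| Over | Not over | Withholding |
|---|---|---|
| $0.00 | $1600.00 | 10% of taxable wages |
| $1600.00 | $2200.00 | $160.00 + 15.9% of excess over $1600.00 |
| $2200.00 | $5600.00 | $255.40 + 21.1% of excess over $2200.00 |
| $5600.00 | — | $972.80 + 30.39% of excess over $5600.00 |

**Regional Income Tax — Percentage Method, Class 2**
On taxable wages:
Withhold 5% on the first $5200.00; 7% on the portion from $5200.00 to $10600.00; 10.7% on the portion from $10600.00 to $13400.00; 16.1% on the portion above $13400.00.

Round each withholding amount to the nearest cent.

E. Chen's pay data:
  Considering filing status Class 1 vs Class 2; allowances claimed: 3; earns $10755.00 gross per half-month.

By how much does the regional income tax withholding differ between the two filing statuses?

$1581.81

Regional Income Tax (Class 1): taxable = $10755.00 − 3×$440.00 = $9435.00
  $972.80 + 30.39% × ($9435.00 − $5600.00) = $972.80 + 30.39% × $3835.00 = $2138.26
Regional Income Tax (Class 2): taxable = $10755.00 − 3×$440.00 = $9435.00
  $260.00 + 7% × ($9435.00 − $5200.00) = $260.00 + 7% × $4235.00 = $556.45
Difference: |$2138.26 − $556.45| = $1581.81 (higher under Class 1)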